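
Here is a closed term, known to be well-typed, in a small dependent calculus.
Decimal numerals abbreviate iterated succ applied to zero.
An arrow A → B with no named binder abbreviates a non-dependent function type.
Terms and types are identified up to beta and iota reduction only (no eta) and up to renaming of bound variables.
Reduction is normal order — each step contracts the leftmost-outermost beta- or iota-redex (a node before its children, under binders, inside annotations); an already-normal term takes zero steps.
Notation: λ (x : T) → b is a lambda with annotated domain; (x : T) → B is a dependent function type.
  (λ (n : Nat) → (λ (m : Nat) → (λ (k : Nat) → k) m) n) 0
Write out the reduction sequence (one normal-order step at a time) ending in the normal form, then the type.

reduction (normal order):
  (λ (n : Nat) → (λ (m : Nat) → (λ (k : Nat) → k) m) n) 0
  ~> (λ (n : Nat) → (λ (m : Nat) → m) n) 0
  ~> (λ (n : Nat) → n) 0
  ~> 0
type:
  Nat


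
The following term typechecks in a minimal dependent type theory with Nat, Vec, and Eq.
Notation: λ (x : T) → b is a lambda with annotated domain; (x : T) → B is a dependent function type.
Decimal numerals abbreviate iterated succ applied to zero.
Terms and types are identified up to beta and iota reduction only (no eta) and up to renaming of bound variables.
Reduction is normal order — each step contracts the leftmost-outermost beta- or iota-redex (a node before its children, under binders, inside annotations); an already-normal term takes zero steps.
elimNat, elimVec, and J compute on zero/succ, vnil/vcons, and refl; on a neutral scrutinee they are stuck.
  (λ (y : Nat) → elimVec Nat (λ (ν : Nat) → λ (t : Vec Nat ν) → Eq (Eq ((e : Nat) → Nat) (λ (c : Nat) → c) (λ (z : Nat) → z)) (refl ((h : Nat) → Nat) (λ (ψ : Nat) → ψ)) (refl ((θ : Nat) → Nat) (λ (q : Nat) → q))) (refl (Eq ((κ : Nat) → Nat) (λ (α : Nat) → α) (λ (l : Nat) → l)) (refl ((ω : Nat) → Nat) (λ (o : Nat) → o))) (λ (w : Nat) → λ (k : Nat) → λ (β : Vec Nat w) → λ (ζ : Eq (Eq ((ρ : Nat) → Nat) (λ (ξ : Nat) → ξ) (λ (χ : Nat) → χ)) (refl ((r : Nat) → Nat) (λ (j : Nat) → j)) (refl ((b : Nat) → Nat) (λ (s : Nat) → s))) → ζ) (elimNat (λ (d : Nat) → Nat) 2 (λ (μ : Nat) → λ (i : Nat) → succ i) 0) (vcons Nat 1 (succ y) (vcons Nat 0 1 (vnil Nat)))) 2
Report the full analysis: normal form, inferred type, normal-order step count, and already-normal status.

reduced normal form:
  refl (Eq ((y : Nat) → Nat) (λ (ν : Nat) → ν) (λ (t : Nat) → t)) (refl ((e : Nat) → Nat) (λ (c : Nat) → c))
type:
  Eq (Eq ((y : Nat) → Nat) (λ (ν : Nat) → ν) (λ (t : Nat) → t)) (refl ((e : Nat) → Nat) (λ (c : Nat) → c)) (refl ((z : Nat) → Nat) (λ (h : Nat) → h))
normal-order step count: 12
started in normal form: no
first contracted redex: a beta-redex


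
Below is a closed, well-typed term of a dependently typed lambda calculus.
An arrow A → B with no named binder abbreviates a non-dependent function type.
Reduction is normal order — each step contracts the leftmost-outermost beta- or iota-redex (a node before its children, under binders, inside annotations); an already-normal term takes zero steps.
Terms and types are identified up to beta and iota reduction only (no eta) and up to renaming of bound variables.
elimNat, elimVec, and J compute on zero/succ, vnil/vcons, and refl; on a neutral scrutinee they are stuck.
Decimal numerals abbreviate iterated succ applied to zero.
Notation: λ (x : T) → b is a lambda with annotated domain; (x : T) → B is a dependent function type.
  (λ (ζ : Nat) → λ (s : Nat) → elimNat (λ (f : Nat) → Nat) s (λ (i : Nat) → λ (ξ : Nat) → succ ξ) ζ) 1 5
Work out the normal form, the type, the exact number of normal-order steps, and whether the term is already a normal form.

reduced normal form:
  6
inferred type:
  Nat
steps to reach normal form (normal order): 6
term was already normal: no
first redex: a beta-redex


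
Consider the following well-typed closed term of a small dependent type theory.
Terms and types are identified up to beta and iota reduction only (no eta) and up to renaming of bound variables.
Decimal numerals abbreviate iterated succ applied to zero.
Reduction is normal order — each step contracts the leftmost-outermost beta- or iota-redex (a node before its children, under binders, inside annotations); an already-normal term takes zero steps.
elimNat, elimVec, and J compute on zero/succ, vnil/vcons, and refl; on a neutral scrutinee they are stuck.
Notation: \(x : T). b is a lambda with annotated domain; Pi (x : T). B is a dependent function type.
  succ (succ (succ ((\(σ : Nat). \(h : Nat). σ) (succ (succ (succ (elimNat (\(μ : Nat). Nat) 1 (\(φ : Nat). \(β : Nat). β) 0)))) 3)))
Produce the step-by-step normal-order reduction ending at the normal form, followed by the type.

normal-order reduction:
  succ (succ (succ ((\(σ : Nat). \(h : Nat). σ) (succ (succ (succ (elimNat (\(μ : Nat). Nat) 1 (\(φ : Nat). \(β : Nat). β) 0)))) 3)))
  ~> succ (succ (succ ((\(σ : Nat). succ (succ (succ (elimNat (\(h : Nat). Nat) 1 (\(μ : Nat). \(φ : Nat). φ) 0)))) 3)))
  ~> succ (succ (succ (succ (succ (succ (elimNat (\(σ : Nat). Nat) 1 (\(h : Nat). \(μ : Nat). μ) 0))))))
  ~> 7
the term's type:
  Nat


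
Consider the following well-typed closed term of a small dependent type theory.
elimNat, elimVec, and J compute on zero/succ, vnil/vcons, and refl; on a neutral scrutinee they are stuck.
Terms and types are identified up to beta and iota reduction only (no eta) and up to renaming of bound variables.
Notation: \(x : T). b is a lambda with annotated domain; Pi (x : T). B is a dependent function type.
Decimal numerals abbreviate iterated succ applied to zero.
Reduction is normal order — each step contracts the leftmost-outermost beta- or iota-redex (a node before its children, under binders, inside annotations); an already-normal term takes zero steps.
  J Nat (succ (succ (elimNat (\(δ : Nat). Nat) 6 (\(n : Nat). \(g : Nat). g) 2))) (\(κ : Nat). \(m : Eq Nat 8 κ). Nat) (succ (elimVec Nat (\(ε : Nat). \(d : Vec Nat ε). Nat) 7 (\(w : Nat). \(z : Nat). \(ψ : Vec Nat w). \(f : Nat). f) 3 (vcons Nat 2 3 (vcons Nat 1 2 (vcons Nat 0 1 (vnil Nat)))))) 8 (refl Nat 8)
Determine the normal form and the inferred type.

normal form:
  8
the term's type:
  Nat


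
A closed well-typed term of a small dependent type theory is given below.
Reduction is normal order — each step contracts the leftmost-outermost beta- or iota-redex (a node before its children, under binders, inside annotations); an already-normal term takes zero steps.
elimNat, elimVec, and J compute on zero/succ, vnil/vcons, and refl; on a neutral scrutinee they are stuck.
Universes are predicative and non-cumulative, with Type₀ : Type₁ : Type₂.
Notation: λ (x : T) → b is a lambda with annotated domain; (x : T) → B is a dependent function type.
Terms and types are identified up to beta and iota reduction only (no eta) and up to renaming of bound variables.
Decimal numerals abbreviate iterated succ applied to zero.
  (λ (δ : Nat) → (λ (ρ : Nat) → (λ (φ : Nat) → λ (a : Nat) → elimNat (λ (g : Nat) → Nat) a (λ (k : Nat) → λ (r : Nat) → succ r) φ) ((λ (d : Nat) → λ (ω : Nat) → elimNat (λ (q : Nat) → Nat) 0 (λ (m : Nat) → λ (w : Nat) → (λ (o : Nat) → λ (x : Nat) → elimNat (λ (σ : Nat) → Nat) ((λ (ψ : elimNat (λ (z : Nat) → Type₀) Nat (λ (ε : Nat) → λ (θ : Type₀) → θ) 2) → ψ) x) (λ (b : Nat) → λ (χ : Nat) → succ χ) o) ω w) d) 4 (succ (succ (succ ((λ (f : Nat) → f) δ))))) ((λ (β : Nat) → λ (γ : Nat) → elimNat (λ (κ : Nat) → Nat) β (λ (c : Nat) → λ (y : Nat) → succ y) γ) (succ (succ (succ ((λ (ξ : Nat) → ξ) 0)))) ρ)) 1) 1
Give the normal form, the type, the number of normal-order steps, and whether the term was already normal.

reduced normal form:
  20
type:
  Nat
steps to reach normal form (normal order): 143
already normal: no
first redex: a beta-redex


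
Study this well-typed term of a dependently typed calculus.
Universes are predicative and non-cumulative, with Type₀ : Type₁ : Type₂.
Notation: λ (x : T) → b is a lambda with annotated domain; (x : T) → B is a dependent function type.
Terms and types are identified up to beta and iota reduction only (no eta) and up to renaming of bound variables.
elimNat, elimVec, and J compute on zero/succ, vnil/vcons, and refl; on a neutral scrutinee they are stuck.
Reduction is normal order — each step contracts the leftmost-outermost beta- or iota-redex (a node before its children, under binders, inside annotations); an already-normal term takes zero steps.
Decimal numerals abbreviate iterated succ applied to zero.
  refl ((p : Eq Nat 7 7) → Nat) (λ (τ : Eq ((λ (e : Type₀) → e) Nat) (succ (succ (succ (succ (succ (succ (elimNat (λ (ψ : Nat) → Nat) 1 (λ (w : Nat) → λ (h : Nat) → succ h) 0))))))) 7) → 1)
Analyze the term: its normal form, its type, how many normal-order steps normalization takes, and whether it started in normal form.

normal form:
  refl ((p : Eq Nat 7 7) → Nat) (λ (τ : Eq Nat 7 7) → 1)
inferred type:
  Eq ((p : Eq Nat 7 7) → Nat) (λ (τ : Eq Nat 7 7) → 1) (λ (e : Eq Nat 7 7) → 1)
steps to reach normal form (normal order): 2
already normal: no
first contracted redex: a beta-redex


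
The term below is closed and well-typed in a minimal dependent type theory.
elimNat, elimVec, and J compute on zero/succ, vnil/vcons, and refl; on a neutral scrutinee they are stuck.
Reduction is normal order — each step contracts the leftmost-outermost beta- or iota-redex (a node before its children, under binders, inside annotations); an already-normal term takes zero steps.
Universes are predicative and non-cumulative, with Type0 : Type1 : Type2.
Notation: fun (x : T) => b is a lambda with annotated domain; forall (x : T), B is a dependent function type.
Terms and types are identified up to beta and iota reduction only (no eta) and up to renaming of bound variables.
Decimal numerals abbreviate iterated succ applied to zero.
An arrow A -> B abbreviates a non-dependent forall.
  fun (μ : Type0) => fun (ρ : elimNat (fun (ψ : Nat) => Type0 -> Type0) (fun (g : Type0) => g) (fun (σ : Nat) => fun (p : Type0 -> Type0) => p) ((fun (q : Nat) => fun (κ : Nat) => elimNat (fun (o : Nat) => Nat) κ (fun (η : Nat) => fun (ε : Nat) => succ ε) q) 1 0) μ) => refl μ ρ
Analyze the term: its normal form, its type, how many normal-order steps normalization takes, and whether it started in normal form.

reduced normal form:
  fun (μ : Type0) => fun (ρ : μ) => refl μ ρ
inferred type:
  forall (μ : Type0), forall (ρ : μ), Eq μ ρ ρ
reduction steps (normal order): 11
started in normal form: no
first redex: a beta-redex


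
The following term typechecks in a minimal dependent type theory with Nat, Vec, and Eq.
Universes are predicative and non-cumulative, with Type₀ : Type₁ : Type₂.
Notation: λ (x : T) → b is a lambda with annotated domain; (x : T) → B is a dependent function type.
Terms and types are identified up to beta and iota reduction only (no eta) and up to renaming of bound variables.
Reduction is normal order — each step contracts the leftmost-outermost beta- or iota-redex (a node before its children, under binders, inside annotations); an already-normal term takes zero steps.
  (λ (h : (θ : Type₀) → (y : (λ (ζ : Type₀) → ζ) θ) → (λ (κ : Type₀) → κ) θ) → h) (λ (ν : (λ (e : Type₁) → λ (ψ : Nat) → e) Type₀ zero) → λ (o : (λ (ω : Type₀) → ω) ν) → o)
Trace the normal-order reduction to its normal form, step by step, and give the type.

normal-order reduction:
  (λ (h : (θ : Type₀) → (y : (λ (ζ : Type₀) → ζ) θ) → (λ (κ : Type₀) → κ) θ) → h) (λ (ν : (λ (e : Type₁) → λ (ψ : Nat) → e) Type₀ zero) → λ (o : (λ (ω : Type₀) → ω) ν) → o)
  ~> λ (h : (λ (θ : Type₁) → λ (y : Nat) → θ) Type₀ zero) → λ (ζ : (λ (κ : Type₀) → κ) h) → ζ
  ~> λ (h : (λ (θ : Nat) → Type₀) zero) → λ (y : (λ (ζ : Type₀) → ζ) h) → y
  ~> λ (h : Type₀) → λ (θ : (λ (y : Type₀) → y) h) → θ
  ~> λ (h : Type₀) → λ (θ : h) → θ
type:
  (h : Type₀) → (θ : h) → h


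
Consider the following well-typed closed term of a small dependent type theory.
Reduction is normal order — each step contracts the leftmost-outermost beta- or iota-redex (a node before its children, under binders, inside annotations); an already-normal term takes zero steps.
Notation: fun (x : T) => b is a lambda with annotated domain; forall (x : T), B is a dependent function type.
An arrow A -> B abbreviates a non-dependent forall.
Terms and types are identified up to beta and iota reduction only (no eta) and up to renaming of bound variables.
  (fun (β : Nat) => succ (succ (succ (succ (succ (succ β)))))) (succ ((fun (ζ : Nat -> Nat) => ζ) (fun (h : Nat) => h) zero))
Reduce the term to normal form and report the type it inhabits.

reduced normal form:
  succ (succ (succ (succ (succ (succ (succ zero))))))
the term's type:
  Nat


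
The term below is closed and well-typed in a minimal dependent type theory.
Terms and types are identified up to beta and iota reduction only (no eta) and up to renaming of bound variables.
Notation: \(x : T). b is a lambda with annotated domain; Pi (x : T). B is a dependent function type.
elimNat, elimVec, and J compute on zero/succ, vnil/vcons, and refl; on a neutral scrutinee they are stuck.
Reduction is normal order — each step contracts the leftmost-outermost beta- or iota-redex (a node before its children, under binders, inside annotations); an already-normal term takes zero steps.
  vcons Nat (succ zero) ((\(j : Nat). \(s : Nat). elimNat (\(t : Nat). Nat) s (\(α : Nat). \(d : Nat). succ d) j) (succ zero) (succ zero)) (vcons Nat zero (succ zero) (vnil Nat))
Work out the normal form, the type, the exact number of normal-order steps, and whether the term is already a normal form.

normal form:
  vcons Nat (succ zero) (succ (succ zero)) (vcons Nat zero (succ zero) (vnil Nat))
inferred type:
  Vec Nat (succ (succ zero))
normal-order step count: 6
already normal: no
first contracted redex: a beta-redex


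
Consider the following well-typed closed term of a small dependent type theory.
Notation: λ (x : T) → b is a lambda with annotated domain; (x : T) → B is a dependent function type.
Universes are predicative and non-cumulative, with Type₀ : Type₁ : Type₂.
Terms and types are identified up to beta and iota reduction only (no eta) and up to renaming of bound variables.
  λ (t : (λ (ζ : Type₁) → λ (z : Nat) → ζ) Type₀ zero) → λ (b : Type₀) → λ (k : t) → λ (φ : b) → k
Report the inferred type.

the term's type:
  (t : Type₀) → (ζ : Type₀) → (z : t) → (b : ζ) → t


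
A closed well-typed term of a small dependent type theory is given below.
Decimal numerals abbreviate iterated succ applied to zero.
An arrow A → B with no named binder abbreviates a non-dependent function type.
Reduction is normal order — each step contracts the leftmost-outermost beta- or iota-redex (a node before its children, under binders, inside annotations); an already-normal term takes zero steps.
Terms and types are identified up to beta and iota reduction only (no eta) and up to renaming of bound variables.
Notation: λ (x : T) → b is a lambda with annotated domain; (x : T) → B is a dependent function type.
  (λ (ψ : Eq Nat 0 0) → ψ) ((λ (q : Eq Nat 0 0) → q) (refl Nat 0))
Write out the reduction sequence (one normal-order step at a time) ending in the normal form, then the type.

reduction (normal order):
  (λ (ψ : Eq Nat 0 0) → ψ) ((λ (q : Eq Nat 0 0) → q) (refl Nat 0))
  ~> (λ (ψ : Eq Nat 0 0) → ψ) (refl Nat 0)
  ~> refl Nat 0
type:
  Eq Nat 0 0


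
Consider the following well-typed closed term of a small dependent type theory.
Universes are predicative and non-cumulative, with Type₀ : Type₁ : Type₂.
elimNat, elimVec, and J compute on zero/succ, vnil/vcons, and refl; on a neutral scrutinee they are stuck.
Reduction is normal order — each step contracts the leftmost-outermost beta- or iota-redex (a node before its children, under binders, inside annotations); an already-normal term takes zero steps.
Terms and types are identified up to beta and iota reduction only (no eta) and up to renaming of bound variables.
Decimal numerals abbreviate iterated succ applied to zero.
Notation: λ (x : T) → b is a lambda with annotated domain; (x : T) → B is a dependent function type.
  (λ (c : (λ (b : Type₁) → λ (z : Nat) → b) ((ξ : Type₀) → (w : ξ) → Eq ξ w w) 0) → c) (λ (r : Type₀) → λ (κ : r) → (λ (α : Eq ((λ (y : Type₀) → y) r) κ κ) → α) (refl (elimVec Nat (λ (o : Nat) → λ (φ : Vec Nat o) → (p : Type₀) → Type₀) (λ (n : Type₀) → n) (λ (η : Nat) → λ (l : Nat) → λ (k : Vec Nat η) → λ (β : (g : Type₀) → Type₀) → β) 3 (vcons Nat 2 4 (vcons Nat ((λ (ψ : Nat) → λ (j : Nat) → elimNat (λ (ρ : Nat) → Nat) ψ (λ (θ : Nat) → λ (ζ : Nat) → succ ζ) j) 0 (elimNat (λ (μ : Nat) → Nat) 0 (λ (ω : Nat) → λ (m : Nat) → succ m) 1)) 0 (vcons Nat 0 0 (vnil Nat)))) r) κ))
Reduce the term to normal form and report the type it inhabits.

reduced normal form:
  λ (c : Type₀) → λ (b : c) → refl c b
type:
  (c : Type₀) → (b : c) → Eq c b b
observation: the first redex contracted is a beta-redex; the normal form is reached in 19 normal-order steps.


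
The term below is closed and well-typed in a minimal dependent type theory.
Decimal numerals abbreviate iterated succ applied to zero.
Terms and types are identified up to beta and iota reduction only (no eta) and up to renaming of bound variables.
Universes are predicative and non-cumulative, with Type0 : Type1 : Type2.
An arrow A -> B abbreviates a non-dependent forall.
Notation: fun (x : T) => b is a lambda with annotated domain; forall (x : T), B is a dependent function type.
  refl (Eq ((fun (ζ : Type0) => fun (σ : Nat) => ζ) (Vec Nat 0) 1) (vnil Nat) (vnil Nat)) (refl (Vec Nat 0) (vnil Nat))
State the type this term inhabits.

the term's type:
  Eq (Eq (Vec Nat 0) (vnil Nat) (vnil Nat)) (refl (Vec Nat 0) (vnil Nat)) (refl (Vec Nat 0) (vnil Nat))


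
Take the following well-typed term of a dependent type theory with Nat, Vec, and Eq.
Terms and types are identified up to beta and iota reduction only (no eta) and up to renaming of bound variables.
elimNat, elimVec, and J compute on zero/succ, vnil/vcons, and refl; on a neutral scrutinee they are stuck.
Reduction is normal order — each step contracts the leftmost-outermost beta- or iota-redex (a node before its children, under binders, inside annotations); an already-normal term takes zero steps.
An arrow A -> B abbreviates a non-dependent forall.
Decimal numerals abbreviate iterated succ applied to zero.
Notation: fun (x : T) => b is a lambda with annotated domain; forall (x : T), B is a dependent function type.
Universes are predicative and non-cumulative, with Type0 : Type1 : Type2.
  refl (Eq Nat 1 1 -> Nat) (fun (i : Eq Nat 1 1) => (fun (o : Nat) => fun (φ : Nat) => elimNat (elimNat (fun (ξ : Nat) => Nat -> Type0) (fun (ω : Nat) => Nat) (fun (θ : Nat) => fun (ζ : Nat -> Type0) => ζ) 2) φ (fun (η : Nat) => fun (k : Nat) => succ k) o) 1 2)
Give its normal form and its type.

normal form:
  refl (Eq Nat 1 1 -> Nat) (fun (i : Eq Nat 1 1) => 3)
the term's type:
  Eq (Eq Nat 1 1 -> Nat) (fun (i : Eq Nat 1 1) => 3) (fun (o : Eq Nat 1 1) => 3)


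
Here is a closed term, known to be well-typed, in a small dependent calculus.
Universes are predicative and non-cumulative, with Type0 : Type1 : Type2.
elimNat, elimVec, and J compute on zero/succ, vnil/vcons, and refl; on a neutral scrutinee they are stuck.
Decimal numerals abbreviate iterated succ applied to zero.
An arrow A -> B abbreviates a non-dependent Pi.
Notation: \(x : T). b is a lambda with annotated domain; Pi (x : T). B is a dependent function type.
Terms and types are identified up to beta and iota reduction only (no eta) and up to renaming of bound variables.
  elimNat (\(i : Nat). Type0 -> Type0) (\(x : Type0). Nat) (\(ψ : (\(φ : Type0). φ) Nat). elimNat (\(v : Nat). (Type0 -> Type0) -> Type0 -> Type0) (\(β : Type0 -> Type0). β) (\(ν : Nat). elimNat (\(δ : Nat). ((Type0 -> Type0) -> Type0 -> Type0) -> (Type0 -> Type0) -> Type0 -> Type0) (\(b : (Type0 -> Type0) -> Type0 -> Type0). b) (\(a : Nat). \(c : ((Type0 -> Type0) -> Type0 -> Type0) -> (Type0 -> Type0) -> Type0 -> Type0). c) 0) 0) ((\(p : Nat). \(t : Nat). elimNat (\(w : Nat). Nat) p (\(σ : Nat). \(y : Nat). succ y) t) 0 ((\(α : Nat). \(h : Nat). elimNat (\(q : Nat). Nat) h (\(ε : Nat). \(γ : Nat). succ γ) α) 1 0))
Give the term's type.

type:
  Type0 -> Type0


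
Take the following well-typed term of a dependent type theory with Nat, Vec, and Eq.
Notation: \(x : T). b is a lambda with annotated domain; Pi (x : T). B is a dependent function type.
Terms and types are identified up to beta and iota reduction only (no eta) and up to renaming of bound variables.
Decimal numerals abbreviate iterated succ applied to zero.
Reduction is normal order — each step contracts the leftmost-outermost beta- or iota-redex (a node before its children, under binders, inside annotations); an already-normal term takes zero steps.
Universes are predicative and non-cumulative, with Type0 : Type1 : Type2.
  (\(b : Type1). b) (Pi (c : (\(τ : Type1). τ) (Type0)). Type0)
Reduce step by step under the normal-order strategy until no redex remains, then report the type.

normal-order reduction sequence:
  (\(b : Type1). b) (Pi (c : (\(τ : Type1). τ) (Type0)). Type0)
  ~> Pi (b : (\(c : Type1). c) (Type0)). Type0
  ~> Pi (b : Type0). Type0
inferred type:
  Type1


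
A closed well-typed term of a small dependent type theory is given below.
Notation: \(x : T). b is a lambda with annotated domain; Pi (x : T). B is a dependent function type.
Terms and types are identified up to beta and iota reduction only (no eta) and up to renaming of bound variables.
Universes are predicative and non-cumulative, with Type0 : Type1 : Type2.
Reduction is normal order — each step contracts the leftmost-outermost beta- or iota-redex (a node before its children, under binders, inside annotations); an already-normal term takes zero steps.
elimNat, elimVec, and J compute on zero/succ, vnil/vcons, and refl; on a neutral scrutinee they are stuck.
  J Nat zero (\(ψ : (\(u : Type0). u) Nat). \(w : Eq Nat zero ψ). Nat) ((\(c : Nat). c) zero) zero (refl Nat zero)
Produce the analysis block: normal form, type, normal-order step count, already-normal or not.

reduced normal form:
  zero
type:
  Nat
steps to reach normal form (normal order): 2
term was already normal: no
first redex: a J iota-redex


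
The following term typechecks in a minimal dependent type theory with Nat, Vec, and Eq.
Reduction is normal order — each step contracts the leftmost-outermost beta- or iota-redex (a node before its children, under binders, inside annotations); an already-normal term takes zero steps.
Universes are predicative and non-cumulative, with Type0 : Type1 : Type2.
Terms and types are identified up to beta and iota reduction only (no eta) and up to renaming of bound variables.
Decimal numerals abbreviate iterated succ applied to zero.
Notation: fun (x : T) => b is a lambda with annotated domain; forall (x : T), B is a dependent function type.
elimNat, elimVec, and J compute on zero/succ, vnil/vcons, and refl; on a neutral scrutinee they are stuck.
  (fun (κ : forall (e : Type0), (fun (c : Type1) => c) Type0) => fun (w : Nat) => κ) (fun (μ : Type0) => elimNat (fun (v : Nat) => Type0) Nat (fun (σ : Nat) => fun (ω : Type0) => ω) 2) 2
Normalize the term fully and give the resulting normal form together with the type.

reduced normal form:
  fun (κ : Type0) => Nat
the term's type:
  forall (κ : Type0), Type0
observation: the first redex contracted is a beta-redex; the normal form is reached in 9 normal-order steps.


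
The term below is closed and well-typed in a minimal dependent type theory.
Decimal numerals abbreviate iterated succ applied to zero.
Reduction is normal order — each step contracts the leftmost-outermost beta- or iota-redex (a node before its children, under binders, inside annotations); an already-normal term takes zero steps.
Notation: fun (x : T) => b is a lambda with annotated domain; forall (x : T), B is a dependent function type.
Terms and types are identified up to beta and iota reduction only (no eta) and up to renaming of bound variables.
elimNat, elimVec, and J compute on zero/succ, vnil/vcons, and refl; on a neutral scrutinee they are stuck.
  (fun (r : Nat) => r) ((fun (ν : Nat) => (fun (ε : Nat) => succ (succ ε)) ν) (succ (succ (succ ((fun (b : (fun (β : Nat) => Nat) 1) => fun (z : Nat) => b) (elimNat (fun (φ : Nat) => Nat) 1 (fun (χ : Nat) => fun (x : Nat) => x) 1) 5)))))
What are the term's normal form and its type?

normal form:
  6
inferred type:
  Nat


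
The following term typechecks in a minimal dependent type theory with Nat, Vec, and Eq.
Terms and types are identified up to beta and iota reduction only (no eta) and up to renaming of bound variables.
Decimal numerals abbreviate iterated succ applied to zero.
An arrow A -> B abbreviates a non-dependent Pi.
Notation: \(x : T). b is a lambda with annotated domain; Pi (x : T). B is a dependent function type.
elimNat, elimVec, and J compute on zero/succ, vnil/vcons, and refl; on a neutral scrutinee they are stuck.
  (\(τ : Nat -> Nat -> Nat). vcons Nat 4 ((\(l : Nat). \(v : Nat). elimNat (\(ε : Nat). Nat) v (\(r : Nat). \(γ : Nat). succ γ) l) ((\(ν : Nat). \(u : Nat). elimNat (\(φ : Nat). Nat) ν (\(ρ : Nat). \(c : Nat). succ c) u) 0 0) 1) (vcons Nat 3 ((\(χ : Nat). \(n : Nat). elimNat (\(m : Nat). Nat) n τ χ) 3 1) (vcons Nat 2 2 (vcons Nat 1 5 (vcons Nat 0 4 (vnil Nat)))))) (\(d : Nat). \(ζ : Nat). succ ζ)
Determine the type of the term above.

the term's type:
  Vec Nat 5


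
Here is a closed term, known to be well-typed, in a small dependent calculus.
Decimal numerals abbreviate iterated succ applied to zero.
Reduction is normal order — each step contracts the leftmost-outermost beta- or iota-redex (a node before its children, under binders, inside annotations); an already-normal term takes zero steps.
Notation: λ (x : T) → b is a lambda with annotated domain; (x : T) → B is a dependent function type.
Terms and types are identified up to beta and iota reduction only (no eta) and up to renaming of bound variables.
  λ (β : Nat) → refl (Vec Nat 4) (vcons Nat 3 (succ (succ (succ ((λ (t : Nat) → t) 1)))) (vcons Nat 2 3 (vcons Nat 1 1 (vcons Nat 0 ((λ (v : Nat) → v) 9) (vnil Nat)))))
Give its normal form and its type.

normal form:
  λ (β : Nat) → refl (Vec Nat 4) (vcons Nat 3 4 (vcons Nat 2 3 (vcons Nat 1 1 (vcons Nat 0 9 (vnil Nat)))))
type:
  (β : Nat) → Eq (Vec Nat 4) (vcons Nat 3 4 (vcons Nat 2 3 (vcons Nat 1 1 (vcons Nat 0 9 (vnil Nat))))) (vcons Nat 3 4 (vcons Nat 2 3 (vcons Nat 1 1 (vcons Nat 0 9 (vnil Nat)))))


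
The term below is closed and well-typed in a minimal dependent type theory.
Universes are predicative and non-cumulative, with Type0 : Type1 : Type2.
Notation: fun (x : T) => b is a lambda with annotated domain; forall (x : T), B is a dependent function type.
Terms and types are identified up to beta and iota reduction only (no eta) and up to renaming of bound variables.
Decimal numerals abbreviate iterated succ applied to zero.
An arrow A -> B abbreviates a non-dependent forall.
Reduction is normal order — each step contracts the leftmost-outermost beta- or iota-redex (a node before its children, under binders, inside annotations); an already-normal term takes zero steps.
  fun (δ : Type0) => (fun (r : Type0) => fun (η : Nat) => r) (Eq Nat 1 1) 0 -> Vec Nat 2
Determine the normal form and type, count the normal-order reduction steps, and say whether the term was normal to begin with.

normal form:
  fun (δ : Type0) => Eq Nat 1 1 -> Vec Nat 2
the term's type:
  Type0 -> Type0
steps to reach normal form (normal order): 2
term was already normal: no
first contracted redex: a beta-redex


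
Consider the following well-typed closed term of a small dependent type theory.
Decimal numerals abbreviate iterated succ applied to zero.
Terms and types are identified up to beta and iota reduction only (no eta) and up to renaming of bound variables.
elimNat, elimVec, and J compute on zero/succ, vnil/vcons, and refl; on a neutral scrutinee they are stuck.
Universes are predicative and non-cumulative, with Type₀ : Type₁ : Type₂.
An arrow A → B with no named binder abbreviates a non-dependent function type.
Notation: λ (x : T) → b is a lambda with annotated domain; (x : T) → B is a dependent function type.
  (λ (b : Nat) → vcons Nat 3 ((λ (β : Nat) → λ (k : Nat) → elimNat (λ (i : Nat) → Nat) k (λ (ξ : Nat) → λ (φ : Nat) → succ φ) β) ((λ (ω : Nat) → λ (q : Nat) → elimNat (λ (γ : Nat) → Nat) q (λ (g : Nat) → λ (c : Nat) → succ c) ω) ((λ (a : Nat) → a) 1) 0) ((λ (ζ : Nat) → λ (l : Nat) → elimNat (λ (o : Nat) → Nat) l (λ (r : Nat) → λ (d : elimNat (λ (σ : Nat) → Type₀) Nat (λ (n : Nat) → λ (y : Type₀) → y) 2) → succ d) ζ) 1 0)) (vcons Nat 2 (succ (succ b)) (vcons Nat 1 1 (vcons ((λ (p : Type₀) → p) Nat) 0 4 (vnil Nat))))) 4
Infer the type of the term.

the term's type:
  Vec Nat 4


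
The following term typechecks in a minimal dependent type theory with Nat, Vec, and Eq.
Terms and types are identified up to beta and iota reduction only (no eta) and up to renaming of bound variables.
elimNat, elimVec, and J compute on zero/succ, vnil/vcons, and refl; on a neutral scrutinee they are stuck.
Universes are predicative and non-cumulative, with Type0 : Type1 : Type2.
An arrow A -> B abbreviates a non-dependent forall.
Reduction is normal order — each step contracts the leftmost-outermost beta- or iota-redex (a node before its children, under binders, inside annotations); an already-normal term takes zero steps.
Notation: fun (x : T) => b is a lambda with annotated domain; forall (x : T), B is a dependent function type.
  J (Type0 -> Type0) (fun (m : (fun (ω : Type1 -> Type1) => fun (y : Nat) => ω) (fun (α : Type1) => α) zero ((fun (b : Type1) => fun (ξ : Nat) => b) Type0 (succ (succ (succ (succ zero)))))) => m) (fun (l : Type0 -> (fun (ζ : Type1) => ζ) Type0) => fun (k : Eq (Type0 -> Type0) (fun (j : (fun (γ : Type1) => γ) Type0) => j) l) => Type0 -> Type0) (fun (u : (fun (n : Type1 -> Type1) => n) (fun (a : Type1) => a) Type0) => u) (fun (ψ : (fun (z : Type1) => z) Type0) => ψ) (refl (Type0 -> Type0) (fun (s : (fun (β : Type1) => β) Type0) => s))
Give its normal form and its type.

resulting normal form:
  fun (m : Type0) => m
type:
  Type0 -> Type0
observation: the first redex contracted is a J iota-redex; the normal form is reached in 3 normal-order steps.


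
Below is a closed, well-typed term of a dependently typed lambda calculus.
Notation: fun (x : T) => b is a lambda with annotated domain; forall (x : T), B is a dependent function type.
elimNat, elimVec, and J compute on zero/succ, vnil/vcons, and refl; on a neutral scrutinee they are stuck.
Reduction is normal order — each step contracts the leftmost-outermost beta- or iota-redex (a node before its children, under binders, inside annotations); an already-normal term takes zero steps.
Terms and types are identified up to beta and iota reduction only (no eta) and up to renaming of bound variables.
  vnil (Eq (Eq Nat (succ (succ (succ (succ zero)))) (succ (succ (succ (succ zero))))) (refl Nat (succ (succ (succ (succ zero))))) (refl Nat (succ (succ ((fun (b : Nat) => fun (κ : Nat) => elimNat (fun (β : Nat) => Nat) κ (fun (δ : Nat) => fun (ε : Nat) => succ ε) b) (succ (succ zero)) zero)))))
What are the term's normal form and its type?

resulting normal form:
  vnil (Eq (Eq Nat (succ (succ (succ (succ zero)))) (succ (succ (succ (succ zero))))) (refl Nat (succ (succ (succ (succ zero))))) (refl Nat (succ (succ (succ (succ zero))))))
inferred type:
  Vec (Eq (Eq Nat (succ (succ (succ (succ zero)))) (succ (succ (succ (succ zero))))) (refl Nat (succ (succ (succ (succ zero))))) (refl Nat (succ (succ (succ (succ zero)))))) zero


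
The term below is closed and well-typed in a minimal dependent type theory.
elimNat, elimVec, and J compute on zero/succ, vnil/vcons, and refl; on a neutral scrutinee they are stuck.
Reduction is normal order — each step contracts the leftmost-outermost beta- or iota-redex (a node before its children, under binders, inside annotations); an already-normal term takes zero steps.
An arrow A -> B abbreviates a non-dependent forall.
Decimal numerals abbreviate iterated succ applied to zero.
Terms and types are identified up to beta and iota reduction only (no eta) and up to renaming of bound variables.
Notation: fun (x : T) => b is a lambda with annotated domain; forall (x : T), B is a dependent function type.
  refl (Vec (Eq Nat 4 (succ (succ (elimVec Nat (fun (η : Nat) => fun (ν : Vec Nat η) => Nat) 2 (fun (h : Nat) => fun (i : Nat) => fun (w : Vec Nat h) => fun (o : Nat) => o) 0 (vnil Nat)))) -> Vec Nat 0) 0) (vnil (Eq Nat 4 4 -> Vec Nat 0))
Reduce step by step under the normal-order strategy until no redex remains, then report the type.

normal-order reduction sequence:
  refl (Vec (Eq Nat 4 (succ (succ (elimVec Nat (fun (η : Nat) => fun (ν : Vec Nat η) => Nat) 2 (fun (h : Nat) => fun (i : Nat) => fun (w : Vec Nat h) => fun (o : Nat) => o) 0 (vnil Nat)))) -> Vec Nat 0) 0) (vnil (Eq Nat 4 4 -> Vec Nat 0))
  ~> refl (Vec (Eq Nat 4 4 -> Vec Nat 0) 0) (vnil (Eq Nat 4 4 -> Vec Nat 0))
the term's type:
  Eq (Vec (Eq Nat 4 4 -> Vec Nat 0) 0) (vnil (Eq Nat 4 4 -> Vec Nat 0)) (vnil (Eq Nat 4 4 -> Vec Nat 0))


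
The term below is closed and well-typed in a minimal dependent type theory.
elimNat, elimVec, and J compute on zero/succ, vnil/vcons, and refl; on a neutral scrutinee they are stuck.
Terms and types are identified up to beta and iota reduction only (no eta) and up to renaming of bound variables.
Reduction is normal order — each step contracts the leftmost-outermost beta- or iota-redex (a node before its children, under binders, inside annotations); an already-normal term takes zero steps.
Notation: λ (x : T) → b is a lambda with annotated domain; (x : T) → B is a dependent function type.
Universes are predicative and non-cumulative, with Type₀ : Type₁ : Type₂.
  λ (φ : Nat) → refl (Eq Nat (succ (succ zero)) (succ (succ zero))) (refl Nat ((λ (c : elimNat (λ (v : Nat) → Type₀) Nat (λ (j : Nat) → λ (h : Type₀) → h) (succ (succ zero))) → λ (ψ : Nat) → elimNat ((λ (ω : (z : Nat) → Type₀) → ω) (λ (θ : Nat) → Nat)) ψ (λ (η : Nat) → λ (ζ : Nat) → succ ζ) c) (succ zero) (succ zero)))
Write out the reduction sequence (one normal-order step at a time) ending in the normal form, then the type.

normal-order reduction sequence:
  λ (φ : Nat) → refl (Eq Nat (succ (succ zero)) (succ (succ zero))) (refl Nat ((λ (c : elimNat (λ (v : Nat) → Type₀) Nat (λ (j : Nat) → λ (h : Type₀) → h) (succ (succ zero))) → λ (ψ : Nat) → elimNat ((λ (ω : (z : Nat) → Type₀) → ω) (λ (θ : Nat) → Nat)) ψ (λ (η : Nat) → λ (ζ : Nat) → succ ζ) c) (succ zero) (succ zero)))
  ~> λ (φ : Nat) → refl (Eq Nat (succ (succ zero)) (succ (succ zero))) (refl Nat ((λ (c : Nat) → elimNat ((λ (v : (j : Nat) → Type₀) → v) (λ (h : Nat) → Nat)) c (λ (ψ : Nat) → λ (ω : Nat) → succ ω) (succ zero)) (succ zero)))
  ~> λ (φ : Nat) → refl (Eq Nat (succ (succ zero)) (succ (succ zero))) (refl Nat (elimNat ((λ (c : (v : Nat) → Type₀) → c) (λ (j : Nat) → Nat)) (succ zero) (λ (h : Nat) → λ (ψ : Nat) → succ ψ) (succ zero)))
  ~> λ (φ : Nat) → refl (Eq Nat (succ (succ zero)) (succ (succ zero))) (refl Nat ((λ (c : Nat) → λ (v : Nat) → succ v) zero (elimNat ((λ (j : (h : Nat) → Type₀) → j) (λ (ψ : Nat) → Nat)) (succ zero) (λ (ω : Nat) → λ (z : Nat) → succ z) zero)))
  ~> λ (φ : Nat) → refl (Eq Nat (succ (succ zero)) (succ (succ zero))) (refl Nat ((λ (c : Nat) → succ c) (elimNat ((λ (v : (j : Nat) → Type₀) → v) (λ (h : Nat) → Nat)) (succ zero) (λ (ψ : Nat) → λ (ω : Nat) → succ ω) zero)))
  ~> λ (φ : Nat) → refl (Eq Nat (succ (succ zero)) (succ (succ zero))) (refl Nat (succ (elimNat ((λ (c : (v : Nat) → Type₀) → c) (λ (j : Nat) → Nat)) (succ zero) (λ (h : Nat) → λ (ψ : Nat) → succ ψ) zero)))
  ~> λ (φ : Nat) → refl (Eq Nat (succ (succ zero)) (succ (succ zero))) (refl Nat (succ (succ zero)))
inferred type:
  (φ : Nat) → Eq (Eq Nat (succ (succ zero)) (succ (succ zero))) (refl Nat (succ (succ zero))) (refl Nat (succ (succ zero)))


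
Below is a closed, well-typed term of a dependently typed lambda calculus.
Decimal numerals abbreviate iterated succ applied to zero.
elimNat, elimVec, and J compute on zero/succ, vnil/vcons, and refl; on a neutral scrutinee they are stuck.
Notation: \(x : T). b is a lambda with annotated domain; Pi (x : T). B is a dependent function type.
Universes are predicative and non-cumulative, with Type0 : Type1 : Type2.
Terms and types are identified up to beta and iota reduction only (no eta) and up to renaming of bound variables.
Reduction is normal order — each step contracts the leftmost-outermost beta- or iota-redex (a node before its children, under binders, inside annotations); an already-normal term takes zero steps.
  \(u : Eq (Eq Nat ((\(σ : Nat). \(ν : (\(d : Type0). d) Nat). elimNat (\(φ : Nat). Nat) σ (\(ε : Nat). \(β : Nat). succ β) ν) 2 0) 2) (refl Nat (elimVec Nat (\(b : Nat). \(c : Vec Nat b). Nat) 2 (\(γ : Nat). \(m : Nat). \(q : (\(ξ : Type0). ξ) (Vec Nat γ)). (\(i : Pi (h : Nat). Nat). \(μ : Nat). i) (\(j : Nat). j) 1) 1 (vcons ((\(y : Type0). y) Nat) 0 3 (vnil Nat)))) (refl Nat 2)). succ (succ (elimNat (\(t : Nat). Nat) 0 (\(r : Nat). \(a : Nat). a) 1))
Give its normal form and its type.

resulting normal form:
  \(u : Eq (Eq Nat 2 2) (refl Nat 2) (refl Nat 2)). 2
inferred type:
  Pi (u : Eq (Eq Nat 2 2) (refl Nat 2) (refl Nat 2)). Nat
observation: the first redex contracted is a beta-redex; the normal form is reached in 15 normal-order steps.


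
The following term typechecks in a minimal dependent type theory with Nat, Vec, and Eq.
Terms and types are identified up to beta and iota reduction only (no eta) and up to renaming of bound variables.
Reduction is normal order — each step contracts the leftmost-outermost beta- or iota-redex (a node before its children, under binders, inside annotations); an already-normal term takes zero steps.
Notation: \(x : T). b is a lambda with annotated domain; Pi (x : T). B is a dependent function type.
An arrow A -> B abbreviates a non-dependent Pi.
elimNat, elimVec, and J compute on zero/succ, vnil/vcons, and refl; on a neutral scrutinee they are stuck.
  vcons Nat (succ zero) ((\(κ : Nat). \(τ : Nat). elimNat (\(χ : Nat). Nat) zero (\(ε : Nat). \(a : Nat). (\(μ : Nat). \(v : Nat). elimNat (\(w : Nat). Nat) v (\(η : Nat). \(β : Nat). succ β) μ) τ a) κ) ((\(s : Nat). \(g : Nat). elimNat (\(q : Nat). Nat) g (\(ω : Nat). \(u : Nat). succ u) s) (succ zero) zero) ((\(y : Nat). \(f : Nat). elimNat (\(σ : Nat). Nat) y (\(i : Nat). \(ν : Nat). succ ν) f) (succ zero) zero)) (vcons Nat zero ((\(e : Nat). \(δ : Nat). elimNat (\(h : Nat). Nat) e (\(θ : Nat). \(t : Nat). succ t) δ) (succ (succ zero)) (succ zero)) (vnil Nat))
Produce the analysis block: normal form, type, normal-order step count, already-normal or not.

resulting normal form:
  vcons Nat (succ zero) (succ zero) (vcons Nat zero (succ (succ (succ zero))) (vnil Nat))
inferred type:
  Vec Nat (succ (succ zero))
normal-order step count: 27
term was already normal: no
first redex: a beta-redex


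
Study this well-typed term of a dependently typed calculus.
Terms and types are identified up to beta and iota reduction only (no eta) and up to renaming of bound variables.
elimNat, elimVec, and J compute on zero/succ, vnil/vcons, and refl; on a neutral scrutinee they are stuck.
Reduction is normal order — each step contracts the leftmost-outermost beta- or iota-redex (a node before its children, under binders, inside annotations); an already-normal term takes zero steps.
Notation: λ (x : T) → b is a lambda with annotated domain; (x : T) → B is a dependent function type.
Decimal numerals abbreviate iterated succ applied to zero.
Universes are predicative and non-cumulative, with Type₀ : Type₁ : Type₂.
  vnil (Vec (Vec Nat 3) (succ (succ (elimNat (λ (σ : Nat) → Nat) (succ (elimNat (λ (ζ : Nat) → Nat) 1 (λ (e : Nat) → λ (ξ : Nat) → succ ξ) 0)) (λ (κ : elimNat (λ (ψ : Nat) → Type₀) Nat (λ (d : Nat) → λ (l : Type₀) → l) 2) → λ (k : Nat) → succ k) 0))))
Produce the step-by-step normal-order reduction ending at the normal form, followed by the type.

normal-order reduction:
  vnil (Vec (Vec Nat 3) (succ (succ (elimNat (λ (σ : Nat) → Nat) (succ (elimNat (λ (ζ : Nat) → Nat) 1 (λ (e : Nat) → λ (ξ : Nat) → succ ξ) 0)) (λ (κ : elimNat (λ (ψ : Nat) → Type₀) Nat (λ (d : Nat) → λ (l : Type₀) → l) 2) → λ (k : Nat) → succ k) 0))))
  ~> vnil (Vec (Vec Nat 3) (succ (succ (succ (elimNat (λ (σ : Nat) → Nat) 1 (λ (ζ : Nat) → λ (e : Nat) → succ e) 0)))))
  ~> vnil (Vec (Vec Nat 3) 4)
type:
  Vec (Vec (Vec Nat 3) 4) 0
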